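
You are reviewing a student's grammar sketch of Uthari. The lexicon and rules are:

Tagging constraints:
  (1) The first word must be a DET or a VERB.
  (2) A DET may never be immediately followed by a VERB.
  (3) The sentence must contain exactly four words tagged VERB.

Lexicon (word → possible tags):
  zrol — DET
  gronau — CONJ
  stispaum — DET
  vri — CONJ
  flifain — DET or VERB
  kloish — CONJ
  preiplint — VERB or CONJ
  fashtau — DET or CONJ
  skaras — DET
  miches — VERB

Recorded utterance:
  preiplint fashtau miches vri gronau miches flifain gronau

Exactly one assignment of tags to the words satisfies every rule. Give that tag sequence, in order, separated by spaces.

Candidates per position — 1:preiplint {VERB,CONJ}; 2:fashtau {DET,CONJ}; 3:miches {VERB}; 4:vri {CONJ}; 5:gronau {CONJ}; 6:miches {VERB}; 7:flifain {DET,VERB}; 8:gronau {CONJ}.
Position 1: tagging it CONJ would leave rule 1 unsatisfiable, so it must be VERB.
Position 2: tagging it DET would leave rule 2 unsatisfiable, so it must be CONJ.
Position 7: tagging it DET would leave rule 3 unsatisfiable, so it must be VERB.
That leaves exactly one tagging: VERB CONJ VERB CONJ CONJ VERB VERB CONJ.
Checking: rule 1 holds; rule 2 holds; rule 3 holds.

VERB CONJ VERB CONJ CONJ VERB VERB CONJ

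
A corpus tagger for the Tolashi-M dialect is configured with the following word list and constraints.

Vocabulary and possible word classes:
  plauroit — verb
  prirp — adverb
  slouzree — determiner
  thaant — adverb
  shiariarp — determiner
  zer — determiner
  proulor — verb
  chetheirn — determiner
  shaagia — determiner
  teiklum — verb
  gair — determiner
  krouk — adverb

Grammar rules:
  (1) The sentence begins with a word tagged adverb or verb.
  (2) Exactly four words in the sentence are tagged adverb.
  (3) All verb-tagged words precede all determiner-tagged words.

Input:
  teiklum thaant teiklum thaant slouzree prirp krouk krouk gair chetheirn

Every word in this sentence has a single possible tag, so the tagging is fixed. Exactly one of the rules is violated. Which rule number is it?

Fixed tagging: verb adverb verb adverb determiner adverb adverb adverb determiner determiner.
Applying the rules: R1 pass, R2 fail, R3 pass.
Only rule 2 fails.

2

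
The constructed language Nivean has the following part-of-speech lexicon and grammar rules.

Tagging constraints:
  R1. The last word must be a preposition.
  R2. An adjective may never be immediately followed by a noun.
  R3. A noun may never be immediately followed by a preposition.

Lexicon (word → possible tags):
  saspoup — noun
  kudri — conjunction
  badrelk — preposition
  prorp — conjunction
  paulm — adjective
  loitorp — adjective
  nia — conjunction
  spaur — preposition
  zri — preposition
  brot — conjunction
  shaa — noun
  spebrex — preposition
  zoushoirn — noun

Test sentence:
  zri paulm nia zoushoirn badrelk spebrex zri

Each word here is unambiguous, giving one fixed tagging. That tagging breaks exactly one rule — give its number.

Fixed tagging: preposition adjective conjunction noun preposition preposition preposition.
Rule check: R1 ok, R2 ok, R3 fails.
Only rule 3 fails.

3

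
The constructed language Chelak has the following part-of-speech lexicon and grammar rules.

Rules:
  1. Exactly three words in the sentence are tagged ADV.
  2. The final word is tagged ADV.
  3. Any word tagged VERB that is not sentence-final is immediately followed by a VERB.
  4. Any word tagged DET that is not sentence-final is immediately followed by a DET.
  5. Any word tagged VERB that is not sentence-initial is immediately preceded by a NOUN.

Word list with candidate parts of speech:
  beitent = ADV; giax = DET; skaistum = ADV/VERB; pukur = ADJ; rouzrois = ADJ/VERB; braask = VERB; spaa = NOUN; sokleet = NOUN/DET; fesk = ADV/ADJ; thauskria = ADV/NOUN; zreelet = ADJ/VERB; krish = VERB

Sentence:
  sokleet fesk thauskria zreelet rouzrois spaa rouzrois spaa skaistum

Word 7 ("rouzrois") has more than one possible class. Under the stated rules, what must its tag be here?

ADJ

Candidates per position — 1:sokleet {NOUN,DET}; 2:fesk {ADV,ADJ}; 3:thauskria {ADV,NOUN}; 4:zreelet {ADJ,VERB}; 5:rouzrois {ADJ,VERB}; 6:spaa {NOUN}; 7:rouzrois {ADJ,VERB}; 8:spaa {NOUN}; 9:skaistum {ADV,VERB}.
Position 1: DET is ruled out by rule 4; that leaves NOUN.
Position 2: ADJ is ruled out by rule 1; that leaves ADV.
Position 3: NOUN is ruled out by rule 1; that leaves ADV.
Position 4: VERB is ruled out by rule 3; that leaves ADJ.
Position 5: VERB is ruled out by rule 3; that leaves ADJ.
Position 7: VERB is ruled out by rule 3; that leaves ADJ.
Position 9: VERB is ruled out by rule 1; that leaves ADV.
The only consistent sequence is: NOUN ADV ADV ADJ ADJ NOUN ADJ NOUN ADV.
Rule-by-rule: rule 1 ok; rule 2 ok; rule 3 ok; rule 4 ok; rule 5 ok.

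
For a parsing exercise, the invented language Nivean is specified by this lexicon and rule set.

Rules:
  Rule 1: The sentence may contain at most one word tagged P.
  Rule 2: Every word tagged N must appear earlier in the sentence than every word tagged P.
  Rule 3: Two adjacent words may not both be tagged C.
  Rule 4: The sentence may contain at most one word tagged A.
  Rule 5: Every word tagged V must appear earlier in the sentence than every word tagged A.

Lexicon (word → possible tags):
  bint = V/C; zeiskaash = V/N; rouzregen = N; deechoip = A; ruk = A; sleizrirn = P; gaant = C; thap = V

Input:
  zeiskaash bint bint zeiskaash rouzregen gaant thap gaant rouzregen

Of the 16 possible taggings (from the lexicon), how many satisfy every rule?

Candidates per position — 1:zeiskaash {V,N}; 2:bint {V,C}; 3:bint {V,C}; 4:zeiskaash {V,N}; 5:rouzregen {N}; 6:gaant {C}; 7:thap {V}; 8:gaant {C}; 9:rouzregen {N}.
There are 16 candidate sequences in total.
Checking each against the rules leaves 12 sequences.
Count = 12.

12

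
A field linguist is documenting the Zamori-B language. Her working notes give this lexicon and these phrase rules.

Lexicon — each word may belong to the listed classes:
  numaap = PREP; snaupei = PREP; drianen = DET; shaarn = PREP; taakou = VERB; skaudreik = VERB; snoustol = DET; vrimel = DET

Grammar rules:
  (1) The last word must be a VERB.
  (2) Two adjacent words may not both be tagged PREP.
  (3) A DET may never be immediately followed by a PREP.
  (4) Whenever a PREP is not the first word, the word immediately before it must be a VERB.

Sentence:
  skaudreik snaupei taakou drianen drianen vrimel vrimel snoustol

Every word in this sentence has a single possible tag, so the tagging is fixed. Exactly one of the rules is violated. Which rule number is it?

Fixed tagging: VERB PREP VERB DET DET DET DET DET.
Rule check: R1 fail, R2 pass, R3 pass, R4 pass.
Only rule 1 fails.

1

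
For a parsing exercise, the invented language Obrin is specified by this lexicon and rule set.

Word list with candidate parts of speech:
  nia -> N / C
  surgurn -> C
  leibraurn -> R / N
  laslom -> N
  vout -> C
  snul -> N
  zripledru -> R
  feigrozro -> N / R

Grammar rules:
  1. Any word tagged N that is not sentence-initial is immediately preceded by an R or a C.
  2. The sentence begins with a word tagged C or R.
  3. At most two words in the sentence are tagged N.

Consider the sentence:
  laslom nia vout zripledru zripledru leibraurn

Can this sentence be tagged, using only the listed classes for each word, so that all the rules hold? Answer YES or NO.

NO

Candidates per position — 1:laslom {N}; 2:nia {N,C}; 3:vout {C}; 4:zripledru {R}; 5:zripledru {R}; 6:leibraurn {R,N}.
Rule 2 cannot be satisfied by any choice of tags from the lexicon.
So there is no consistent tagging.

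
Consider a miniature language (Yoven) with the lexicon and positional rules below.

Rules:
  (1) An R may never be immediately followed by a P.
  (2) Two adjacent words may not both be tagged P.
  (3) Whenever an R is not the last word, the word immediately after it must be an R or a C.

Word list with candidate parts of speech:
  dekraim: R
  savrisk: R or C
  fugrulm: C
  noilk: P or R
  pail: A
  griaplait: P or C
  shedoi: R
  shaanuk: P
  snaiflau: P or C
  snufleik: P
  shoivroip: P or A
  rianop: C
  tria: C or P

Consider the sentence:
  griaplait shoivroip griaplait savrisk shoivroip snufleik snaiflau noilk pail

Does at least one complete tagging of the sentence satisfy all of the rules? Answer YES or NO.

Candidates per position — 1:griaplait {P,C}; 2:shoivroip {P,A}; 3:griaplait {P,C}; 4:savrisk {R,C}; 5:shoivroip {P,A}; 6:snufleik {P}; 7:snaiflau {P,C}; 8:noilk {P,R}; 9:pail {A}.
One satisfying assignment: P A C C A P C P A.
Checking: rule 1 ✓; rule 2 ✓; rule 3 ✓.

YES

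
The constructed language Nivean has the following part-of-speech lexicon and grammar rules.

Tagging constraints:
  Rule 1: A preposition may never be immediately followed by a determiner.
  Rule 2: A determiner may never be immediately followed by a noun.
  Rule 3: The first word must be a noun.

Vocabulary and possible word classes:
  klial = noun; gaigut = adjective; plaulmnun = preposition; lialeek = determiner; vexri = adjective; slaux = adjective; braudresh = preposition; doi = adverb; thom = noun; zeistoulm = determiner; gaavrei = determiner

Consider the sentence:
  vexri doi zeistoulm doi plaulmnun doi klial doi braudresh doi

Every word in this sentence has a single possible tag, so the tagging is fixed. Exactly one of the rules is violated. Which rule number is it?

3

Fixed tagging: adjective adverb determiner adverb preposition adverb noun adverb preposition adverb.
Rule check: R1 ✓, R2 ✓, R3 ✗.
Only rule 3 fails.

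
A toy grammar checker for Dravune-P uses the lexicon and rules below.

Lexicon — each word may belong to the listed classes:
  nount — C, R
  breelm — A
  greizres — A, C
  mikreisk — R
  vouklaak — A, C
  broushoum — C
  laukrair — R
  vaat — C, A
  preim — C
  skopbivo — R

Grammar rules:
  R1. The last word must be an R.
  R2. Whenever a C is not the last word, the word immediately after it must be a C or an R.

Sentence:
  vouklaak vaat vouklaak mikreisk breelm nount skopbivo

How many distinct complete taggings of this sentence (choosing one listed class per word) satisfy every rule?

Candidates per position — 1:vouklaak {A,C}; 2:vaat {C,A}; 3:vouklaak {A,C}; 4:mikreisk {R}; 5:breelm {A}; 6:nount {C,R}; 7:skopbivo {R}.
There are 16 candidate sequences in total.
Checking each against the rules leaves 8 sequences.
Count = 8.

8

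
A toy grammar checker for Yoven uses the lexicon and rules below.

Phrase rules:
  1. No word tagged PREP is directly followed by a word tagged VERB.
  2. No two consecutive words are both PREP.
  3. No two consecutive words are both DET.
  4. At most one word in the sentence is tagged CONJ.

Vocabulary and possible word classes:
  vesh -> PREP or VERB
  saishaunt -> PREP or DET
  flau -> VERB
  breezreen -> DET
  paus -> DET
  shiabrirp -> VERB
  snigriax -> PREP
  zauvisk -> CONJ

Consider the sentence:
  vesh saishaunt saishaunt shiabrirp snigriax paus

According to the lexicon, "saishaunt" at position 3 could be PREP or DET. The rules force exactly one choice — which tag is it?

Candidates per position — 1:vesh {PREP,VERB}; 2:saishaunt {PREP,DET}; 3:saishaunt {PREP,DET}; 4:shiabrirp {VERB}; 5:snigriax {PREP}; 6:paus {DET}.
If word 3 were PREP, no tagging could satisfy rule 1; so word 3 is DET.
If word 2 were DET, no tagging could satisfy rule 3; so word 2 is PREP.
If word 1 were PREP, no tagging could satisfy rule 2; so word 1 is VERB.
The unique satisfying tagging is: VERB PREP DET VERB PREP DET.
Checking: rule 1 satisfied; rule 2 satisfied; rule 3 satisfied; rule 4 satisfied.

DET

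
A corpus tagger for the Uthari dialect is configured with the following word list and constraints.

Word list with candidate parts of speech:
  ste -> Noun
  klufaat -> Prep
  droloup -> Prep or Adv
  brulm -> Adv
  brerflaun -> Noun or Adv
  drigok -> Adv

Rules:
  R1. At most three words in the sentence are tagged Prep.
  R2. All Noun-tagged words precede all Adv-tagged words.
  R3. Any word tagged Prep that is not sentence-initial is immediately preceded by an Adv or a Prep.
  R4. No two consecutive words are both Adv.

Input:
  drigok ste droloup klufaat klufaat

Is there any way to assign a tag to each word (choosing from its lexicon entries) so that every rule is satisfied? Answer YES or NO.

NO

Candidates per position — 1:drigok {Adv}; 2:ste {Noun}; 3:droloup {Prep,Adv}; 4:klufaat {Prep}; 5:klufaat {Prep}.
Rule 2 cannot be satisfied by any choice of tags from the lexicon.
So there is no consistent tagging.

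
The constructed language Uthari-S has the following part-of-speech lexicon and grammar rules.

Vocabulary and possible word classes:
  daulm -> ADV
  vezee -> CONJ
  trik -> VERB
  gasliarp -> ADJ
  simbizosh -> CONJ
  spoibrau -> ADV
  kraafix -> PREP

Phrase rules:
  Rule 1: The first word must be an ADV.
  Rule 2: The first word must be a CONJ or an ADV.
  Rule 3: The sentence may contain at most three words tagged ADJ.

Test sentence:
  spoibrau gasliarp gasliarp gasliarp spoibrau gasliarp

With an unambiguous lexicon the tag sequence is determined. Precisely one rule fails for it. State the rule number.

Fixed tagging: ADV ADJ ADJ ADJ ADV ADJ.
Checking each rule: R1 holds, R2 holds, R3 violated.
Only rule 3 fails.

3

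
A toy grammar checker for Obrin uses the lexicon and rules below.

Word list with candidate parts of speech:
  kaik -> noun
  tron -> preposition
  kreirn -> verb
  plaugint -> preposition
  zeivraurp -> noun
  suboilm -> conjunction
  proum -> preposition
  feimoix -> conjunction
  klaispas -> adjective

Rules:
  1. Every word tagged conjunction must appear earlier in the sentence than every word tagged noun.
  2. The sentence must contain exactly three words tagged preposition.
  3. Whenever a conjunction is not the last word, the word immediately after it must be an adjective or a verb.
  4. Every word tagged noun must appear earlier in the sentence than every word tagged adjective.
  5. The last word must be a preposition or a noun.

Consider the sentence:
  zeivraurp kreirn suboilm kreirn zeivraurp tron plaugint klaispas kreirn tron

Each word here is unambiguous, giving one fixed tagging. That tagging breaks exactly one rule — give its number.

1

Fixed tagging: noun verb conjunction verb noun preposition preposition adjective verb preposition.
Applying the rules: R1 fail, R2 pass, R3 pass, R4 pass, R5 pass.
Only rule 1 fails.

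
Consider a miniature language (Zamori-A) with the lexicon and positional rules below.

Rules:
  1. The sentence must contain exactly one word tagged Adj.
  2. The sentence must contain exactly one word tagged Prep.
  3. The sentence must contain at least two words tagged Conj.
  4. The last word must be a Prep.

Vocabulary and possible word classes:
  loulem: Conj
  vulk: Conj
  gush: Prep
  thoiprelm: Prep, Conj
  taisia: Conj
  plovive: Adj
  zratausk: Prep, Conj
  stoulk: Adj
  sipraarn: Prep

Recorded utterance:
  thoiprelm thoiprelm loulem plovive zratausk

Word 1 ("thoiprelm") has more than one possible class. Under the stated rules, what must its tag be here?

Candidates per position — 1:thoiprelm {Prep,Conj}; 2:thoiprelm {Prep,Conj}; 3:loulem {Conj}; 4:plovive {Adj}; 5:zratausk {Prep,Conj}.
At position 5, choosing Conj makes rule 4 impossible to satisfy; hence Prep.
At position 1, choosing Prep makes rule 2 impossible to satisfy; hence Conj.
At position 2, choosing Prep makes rule 2 impossible to satisfy; hence Conj.
That leaves exactly one tagging: Conj Conj Conj Adj Prep.
Rule-by-rule: rule 1 ok; rule 2 ok; rule 3 ok; rule 4 ok.

Conj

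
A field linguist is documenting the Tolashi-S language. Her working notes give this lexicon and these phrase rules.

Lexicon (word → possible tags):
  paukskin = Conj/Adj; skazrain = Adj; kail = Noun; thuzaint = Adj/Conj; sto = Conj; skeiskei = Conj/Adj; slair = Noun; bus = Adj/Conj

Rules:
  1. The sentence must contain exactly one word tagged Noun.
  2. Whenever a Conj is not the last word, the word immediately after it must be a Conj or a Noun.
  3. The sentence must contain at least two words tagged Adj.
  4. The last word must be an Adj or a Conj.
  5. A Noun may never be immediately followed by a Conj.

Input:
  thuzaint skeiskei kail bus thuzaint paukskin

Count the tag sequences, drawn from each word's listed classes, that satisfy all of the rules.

8

Candidates per position — 1:thuzaint {Adj,Conj}; 2:skeiskei {Conj,Adj}; 3:kail {Noun}; 4:bus {Adj,Conj}; 5:thuzaint {Adj,Conj}; 6:paukskin {Conj,Adj}.
There are 32 candidate sequences in total.
Checking each against the rules leaves 8 sequences.
Count = 8.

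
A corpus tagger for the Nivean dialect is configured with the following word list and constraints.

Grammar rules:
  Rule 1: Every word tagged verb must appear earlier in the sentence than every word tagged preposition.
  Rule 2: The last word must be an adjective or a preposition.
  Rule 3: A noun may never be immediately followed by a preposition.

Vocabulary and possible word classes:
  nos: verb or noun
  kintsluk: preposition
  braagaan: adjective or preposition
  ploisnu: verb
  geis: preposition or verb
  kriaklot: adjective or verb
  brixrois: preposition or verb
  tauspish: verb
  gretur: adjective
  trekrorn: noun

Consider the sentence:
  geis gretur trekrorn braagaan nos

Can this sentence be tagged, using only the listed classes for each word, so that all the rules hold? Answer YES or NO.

Candidates per position — 1:geis {preposition,verb}; 2:gretur {adjective}; 3:trekrorn {noun}; 4:braagaan {adjective,preposition}; 5:nos {verb,noun}.
Rule 2 cannot be satisfied by any choice of tags from the lexicon.
So there is no consistent tagging.

NO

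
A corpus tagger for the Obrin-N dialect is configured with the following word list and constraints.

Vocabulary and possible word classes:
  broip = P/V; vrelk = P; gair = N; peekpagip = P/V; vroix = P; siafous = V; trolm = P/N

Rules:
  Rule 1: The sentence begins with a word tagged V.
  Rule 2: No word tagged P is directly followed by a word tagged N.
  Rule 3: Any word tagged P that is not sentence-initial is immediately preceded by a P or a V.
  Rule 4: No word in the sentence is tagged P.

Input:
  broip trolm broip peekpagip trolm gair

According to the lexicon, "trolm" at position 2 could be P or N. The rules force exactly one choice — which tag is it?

N

Candidates per position — 1:broip {P,V}; 2:trolm {P,N}; 3:broip {P,V}; 4:peekpagip {P,V}; 5:trolm {P,N}; 6:gair {N}.
Position 1: P is ruled out by rule 1; that leaves V.
Position 2: P is ruled out by rule 4; that leaves N.
Position 3: P is ruled out by rule 3; that leaves V.
Position 4: P is ruled out by rule 2; that leaves V.
Position 5: P is ruled out by rule 2; that leaves N.
The only consistent sequence is: V N V V N N.
Checking: rule 1 ok; rule 2 ok; rule 3 ok; rule 4 ok.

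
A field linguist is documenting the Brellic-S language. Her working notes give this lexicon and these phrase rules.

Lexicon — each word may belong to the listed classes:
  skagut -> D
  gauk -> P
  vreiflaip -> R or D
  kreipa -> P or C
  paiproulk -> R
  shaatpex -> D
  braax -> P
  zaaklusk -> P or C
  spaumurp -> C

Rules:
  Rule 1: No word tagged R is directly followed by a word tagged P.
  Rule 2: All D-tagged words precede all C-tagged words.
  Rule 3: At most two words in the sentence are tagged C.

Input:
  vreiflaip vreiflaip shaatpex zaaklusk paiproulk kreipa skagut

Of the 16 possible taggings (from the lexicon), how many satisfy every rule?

0

Candidates per position — 1:vreiflaip {R,D}; 2:vreiflaip {R,D}; 3:shaatpex {D}; 4:zaaklusk {P,C}; 5:paiproulk {R}; 6:kreipa {P,C}; 7:skagut {D}.
There are 16 candidate sequences in total.
Every candidate sequence violates at least one rule; no consistent tagging exists.
Count = 0.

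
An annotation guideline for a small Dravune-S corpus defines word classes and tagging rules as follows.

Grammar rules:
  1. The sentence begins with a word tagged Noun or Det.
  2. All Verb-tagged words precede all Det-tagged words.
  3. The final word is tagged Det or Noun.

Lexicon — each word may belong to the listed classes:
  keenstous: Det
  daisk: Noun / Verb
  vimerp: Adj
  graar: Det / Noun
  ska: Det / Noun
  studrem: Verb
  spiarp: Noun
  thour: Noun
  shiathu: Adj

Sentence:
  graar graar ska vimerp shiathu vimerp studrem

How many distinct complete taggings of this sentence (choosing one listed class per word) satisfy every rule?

0

Candidates per position — 1:graar {Det,Noun}; 2:graar {Det,Noun}; 3:ska {Det,Noun}; 4:vimerp {Adj}; 5:shiathu {Adj}; 6:vimerp {Adj}; 7:studrem {Verb}.
There are 8 candidate sequences in total.
Rule 3 cannot be satisfied by any choice of tags from the lexicon.
So there is no consistent tagging.
Count = 0.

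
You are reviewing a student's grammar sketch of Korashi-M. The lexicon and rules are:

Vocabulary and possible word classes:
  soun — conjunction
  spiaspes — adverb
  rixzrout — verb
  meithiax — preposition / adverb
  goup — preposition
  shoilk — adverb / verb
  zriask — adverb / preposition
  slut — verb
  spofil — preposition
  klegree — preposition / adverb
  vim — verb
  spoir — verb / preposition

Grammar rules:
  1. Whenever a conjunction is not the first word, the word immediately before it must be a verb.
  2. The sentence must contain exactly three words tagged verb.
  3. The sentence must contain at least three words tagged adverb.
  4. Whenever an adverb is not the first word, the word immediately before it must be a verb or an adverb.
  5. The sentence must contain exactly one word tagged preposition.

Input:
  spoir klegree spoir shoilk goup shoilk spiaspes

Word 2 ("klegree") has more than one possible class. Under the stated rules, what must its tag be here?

adverb

Candidates per position — 1:spoir {verb,preposition}; 2:klegree {preposition,adverb}; 3:spoir {verb,preposition}; 4:shoilk {adverb,verb}; 5:goup {preposition}; 6:shoilk {adverb,verb}; 7:spiaspes {adverb}.
Position 1: preposition is ruled out by rule 5; that leaves verb.
Position 2: preposition is ruled out by rule 5; that leaves adverb.
Position 3: preposition is ruled out by rule 5; that leaves verb.
Position 6: adverb is ruled out by rule 4; that leaves verb.
Position 4: verb is ruled out by rule 2; that leaves adverb.
That leaves exactly one tagging: verb adverb verb adverb preposition verb adverb.
Check: rule 1 holds; rule 2 holds; rule 3 holds; rule 4 holds; rule 5 holds.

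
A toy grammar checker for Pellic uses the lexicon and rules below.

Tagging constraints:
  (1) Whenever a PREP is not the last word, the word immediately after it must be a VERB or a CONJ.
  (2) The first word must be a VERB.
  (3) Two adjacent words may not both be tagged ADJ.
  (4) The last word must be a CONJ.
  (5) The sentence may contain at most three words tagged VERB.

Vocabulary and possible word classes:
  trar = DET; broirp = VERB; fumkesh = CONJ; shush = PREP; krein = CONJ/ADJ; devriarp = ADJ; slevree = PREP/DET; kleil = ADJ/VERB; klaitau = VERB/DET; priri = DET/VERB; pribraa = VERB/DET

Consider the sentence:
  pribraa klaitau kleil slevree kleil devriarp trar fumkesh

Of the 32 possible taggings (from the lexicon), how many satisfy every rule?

Candidates per position — 1:pribraa {VERB,DET}; 2:klaitau {VERB,DET}; 3:kleil {ADJ,VERB}; 4:slevree {PREP,DET}; 5:kleil {ADJ,VERB}; 6:devriarp {ADJ}; 7:trar {DET}; 8:fumkesh {CONJ}.
There are 32 candidate sequences in total.
Checking each against the rules leaves 6 sequences.
Count = 6.

6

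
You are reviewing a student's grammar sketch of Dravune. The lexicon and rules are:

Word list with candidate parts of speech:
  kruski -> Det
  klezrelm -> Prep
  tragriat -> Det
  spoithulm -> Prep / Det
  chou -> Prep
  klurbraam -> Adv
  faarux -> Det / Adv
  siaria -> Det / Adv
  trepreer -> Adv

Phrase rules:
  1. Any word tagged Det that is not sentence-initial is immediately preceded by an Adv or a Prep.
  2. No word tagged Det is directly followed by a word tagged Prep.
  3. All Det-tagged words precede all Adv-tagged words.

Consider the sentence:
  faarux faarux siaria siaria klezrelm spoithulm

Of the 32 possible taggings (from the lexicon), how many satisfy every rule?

Candidates per position — 1:faarux {Det,Adv}; 2:faarux {Det,Adv}; 3:siaria {Det,Adv}; 4:siaria {Det,Adv}; 5:klezrelm {Prep}; 6:spoithulm {Prep,Det}.
There are 32 candidate sequences in total.
The sequences that satisfy every rule: Det Adv Adv Adv Prep Prep; Adv Adv Adv Adv Prep Prep.
Count = 2.

2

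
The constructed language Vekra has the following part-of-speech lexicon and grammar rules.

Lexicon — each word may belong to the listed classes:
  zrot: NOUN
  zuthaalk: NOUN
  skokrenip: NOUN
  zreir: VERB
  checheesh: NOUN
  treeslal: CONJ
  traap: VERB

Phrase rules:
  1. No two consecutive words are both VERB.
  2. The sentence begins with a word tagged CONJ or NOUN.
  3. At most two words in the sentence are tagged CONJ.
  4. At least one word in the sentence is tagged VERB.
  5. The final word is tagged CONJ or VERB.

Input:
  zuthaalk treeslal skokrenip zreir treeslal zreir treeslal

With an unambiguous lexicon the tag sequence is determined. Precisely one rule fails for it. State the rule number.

3

Fixed tagging: NOUN CONJ NOUN VERB CONJ VERB CONJ.
Applying the rules: R1 holds, R2 holds, R3 violated, R4 holds, R5 holds.
Only rule 3 fails.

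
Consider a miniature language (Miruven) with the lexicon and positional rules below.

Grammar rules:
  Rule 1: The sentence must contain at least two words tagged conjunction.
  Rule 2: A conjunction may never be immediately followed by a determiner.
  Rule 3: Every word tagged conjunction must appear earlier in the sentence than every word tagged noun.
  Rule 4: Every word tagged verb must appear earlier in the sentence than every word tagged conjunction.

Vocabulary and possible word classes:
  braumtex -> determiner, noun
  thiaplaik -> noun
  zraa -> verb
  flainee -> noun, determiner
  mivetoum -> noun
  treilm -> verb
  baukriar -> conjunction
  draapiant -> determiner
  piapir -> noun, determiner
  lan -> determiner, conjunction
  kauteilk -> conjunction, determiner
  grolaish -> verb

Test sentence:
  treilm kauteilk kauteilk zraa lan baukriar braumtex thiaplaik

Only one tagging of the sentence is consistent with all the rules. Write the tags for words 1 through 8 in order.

Candidates per position — 1:treilm {verb}; 2:kauteilk {conjunction,determiner}; 3:kauteilk {conjunction,determiner}; 4:zraa {verb}; 5:lan {determiner,conjunction}; 6:baukriar {conjunction}; 7:braumtex {determiner,noun}; 8:thiaplaik {noun}.
At position 2, choosing conjunction makes rule 4 impossible to satisfy; hence determiner.
At position 3, choosing conjunction makes rule 4 impossible to satisfy; hence determiner.
At position 5, choosing determiner makes rule 1 impossible to satisfy; hence conjunction.
At position 7, choosing determiner makes rule 2 impossible to satisfy; hence noun.
The unique satisfying tagging is: verb determiner determiner verb conjunction conjunction noun noun.
Rule-by-rule: rule 1 ✓; rule 2 ✓; rule 3 ✓; rule 4 ✓.

verb determiner determiner verb conjunction conjunction noun noun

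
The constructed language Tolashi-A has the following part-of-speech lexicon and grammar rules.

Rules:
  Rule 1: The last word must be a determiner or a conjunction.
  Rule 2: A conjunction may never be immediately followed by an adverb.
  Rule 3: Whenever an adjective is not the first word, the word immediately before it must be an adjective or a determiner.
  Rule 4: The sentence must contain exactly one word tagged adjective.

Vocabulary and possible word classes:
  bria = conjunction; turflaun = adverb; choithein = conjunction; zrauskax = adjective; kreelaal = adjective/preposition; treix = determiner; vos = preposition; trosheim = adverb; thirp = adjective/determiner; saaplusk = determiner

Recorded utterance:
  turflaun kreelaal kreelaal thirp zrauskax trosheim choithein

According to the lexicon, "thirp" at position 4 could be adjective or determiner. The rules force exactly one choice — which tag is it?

determiner

Candidates per position — 1:turflaun {adverb}; 2:kreelaal {adjective,preposition}; 3:kreelaal {adjective,preposition}; 4:thirp {adjective,determiner}; 5:zrauskax {adjective}; 6:trosheim {adverb}; 7:choithein {conjunction}.
At position 2, choosing adjective makes rule 3 impossible to satisfy; hence preposition.
At position 3, choosing adjective makes rule 3 impossible to satisfy; hence preposition.
At position 4, choosing adjective makes rule 3 impossible to satisfy; hence determiner.
So the tagging must be: adverb preposition preposition determiner adjective adverb conjunction.
Checking: rule 1 ✓; rule 2 ✓; rule 3 ✓; rule 4 ✓.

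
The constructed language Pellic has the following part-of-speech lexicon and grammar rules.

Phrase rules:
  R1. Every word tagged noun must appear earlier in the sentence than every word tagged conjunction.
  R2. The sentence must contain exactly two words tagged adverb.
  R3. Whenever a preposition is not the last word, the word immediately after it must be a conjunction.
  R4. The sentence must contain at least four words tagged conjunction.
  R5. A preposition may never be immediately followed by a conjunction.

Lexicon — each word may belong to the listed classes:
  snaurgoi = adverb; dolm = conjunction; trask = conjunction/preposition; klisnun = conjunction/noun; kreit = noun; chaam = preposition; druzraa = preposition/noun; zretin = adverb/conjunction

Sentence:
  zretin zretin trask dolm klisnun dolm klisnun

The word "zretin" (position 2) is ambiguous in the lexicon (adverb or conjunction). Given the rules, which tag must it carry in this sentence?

Candidates per position — 1:zretin {adverb,conjunction}; 2:zretin {adverb,conjunction}; 3:trask {conjunction,preposition}; 4:dolm {conjunction}; 5:klisnun {conjunction,noun}; 6:dolm {conjunction}; 7:klisnun {conjunction,noun}.
Position 1: tagging it conjunction would leave rule 2 unsatisfiable, so it must be adverb.
Position 2: tagging it conjunction would leave rule 2 unsatisfiable, so it must be adverb.
Position 3: tagging it preposition would leave rule 5 unsatisfiable, so it must be conjunction.
Position 5: tagging it noun would leave rule 1 unsatisfiable, so it must be conjunction.
Position 7: tagging it noun would leave rule 1 unsatisfiable, so it must be conjunction.
The unique satisfying tagging is: adverb adverb conjunction conjunction conjunction conjunction conjunction.
Rule-by-rule: rule 1 ok; rule 2 ok; rule 3 ok; rule 4 ok; rule 5 ok.

adverb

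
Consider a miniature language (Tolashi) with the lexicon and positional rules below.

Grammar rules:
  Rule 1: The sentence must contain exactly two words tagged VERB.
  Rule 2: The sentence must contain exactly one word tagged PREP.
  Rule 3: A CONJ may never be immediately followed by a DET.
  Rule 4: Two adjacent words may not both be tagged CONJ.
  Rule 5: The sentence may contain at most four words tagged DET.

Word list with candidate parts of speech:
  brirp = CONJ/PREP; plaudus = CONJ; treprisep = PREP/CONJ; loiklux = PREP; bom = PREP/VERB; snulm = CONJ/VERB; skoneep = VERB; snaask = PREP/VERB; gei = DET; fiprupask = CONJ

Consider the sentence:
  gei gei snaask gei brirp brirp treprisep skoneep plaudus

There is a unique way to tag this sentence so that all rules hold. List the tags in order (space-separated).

DET DET VERB DET CONJ PREP CONJ VERB CONJ

Candidates per position — 1:gei {DET}; 2:gei {DET}; 3:snaask {PREP,VERB}; 4:gei {DET}; 5:brirp {CONJ,PREP}; 6:brirp {CONJ,PREP}; 7:treprisep {PREP,CONJ}; 8:skoneep {VERB}; 9:plaudus {CONJ}.
Position 3: tagging it PREP would leave rule 1 unsatisfiable, so it must be VERB.
The remaining ambiguous positions (5, 6, 7) are resolved jointly — only one combination satisfies every rule.
That leaves exactly one tagging: DET DET VERB DET CONJ PREP CONJ VERB CONJ.
Checking: rule 1 ok; rule 2 ok; rule 3 ok; rule 4 ok; rule 5 ok.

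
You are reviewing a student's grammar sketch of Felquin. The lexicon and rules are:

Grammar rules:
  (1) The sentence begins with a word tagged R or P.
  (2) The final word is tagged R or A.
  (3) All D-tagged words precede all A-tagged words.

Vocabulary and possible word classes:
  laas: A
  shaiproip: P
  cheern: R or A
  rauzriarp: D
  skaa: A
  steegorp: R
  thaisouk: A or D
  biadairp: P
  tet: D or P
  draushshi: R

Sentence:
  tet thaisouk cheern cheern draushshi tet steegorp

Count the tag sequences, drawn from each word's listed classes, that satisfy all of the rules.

Candidates per position — 1:tet {D,P}; 2:thaisouk {A,D}; 3:cheern {R,A}; 4:cheern {R,A}; 5:draushshi {R}; 6:tet {D,P}; 7:steegorp {R}.
There are 32 candidate sequences in total.
Checking each against the rules leaves 9 sequences.
Count = 9.

9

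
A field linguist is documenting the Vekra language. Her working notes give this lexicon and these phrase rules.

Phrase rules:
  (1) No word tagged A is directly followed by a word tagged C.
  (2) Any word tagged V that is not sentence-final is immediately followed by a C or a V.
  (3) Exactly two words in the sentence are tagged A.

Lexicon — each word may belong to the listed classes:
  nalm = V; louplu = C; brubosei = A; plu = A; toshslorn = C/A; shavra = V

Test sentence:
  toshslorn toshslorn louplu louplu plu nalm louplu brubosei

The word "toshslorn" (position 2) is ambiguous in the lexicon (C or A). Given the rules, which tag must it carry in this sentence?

C

Candidates per position — 1:toshslorn {C,A}; 2:toshslorn {C,A}; 3:louplu {C}; 4:louplu {C}; 5:plu {A}; 6:nalm {V}; 7:louplu {C}; 8:brubosei {A}.
At position 1, choosing A makes rule 1 impossible to satisfy; hence C.
At position 2, choosing A makes rule 1 impossible to satisfy; hence C.
The only consistent sequence is: C C C C A V C A.
Verifying each rule — rule 1 satisfied; rule 2 satisfied; rule 3 satisfied.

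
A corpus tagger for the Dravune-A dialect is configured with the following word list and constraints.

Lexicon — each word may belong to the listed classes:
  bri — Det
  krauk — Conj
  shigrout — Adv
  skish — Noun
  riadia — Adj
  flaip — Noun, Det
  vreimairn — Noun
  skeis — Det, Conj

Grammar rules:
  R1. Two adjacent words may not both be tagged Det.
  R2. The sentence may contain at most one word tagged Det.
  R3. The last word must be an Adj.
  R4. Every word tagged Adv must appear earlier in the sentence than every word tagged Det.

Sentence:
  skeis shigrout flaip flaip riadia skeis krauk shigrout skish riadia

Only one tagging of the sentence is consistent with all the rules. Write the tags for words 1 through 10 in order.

Conj Adv Noun Noun Adj Conj Conj Adv Noun Adj

Candidates per position — 1:skeis {Det,Conj}; 2:shigrout {Adv}; 3:flaip {Noun,Det}; 4:flaip {Noun,Det}; 5:riadia {Adj}; 6:skeis {Det,Conj}; 7:krauk {Conj}; 8:shigrout {Adv}; 9:skish {Noun}; 10:riadia {Adj}.
Position 1: tagging it Det would leave rule 4 unsatisfiable, so it must be Conj.
Position 3: tagging it Det would leave rule 4 unsatisfiable, so it must be Noun.
Position 4: tagging it Det would leave rule 4 unsatisfiable, so it must be Noun.
Position 6: tagging it Det would leave rule 4 unsatisfiable, so it must be Conj.
The only consistent sequence is: Conj Adv Noun Noun Adj Conj Conj Adv Noun Adj.
Rule-by-rule: rule 1 holds; rule 2 holds; rule 3 holds; rule 4 holds.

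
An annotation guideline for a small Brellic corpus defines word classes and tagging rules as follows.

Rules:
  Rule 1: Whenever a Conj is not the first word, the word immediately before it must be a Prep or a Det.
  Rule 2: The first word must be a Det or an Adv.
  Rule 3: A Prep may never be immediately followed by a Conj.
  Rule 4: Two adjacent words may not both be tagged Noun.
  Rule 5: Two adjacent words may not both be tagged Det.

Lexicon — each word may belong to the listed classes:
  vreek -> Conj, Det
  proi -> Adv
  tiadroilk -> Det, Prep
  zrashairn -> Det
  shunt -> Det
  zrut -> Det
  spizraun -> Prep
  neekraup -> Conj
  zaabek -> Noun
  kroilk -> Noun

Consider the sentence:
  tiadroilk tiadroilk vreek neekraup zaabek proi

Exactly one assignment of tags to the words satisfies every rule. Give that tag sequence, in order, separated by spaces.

Candidates per position — 1:tiadroilk {Det,Prep}; 2:tiadroilk {Det,Prep}; 3:vreek {Conj,Det}; 4:neekraup {Conj}; 5:zaabek {Noun}; 6:proi {Adv}.
At position 1, choosing Prep makes rule 2 impossible to satisfy; hence Det.
At position 2, choosing Det makes rule 5 impossible to satisfy; hence Prep.
At position 3, choosing Conj makes rule 1 impossible to satisfy; hence Det.
The unique satisfying tagging is: Det Prep Det Conj Noun Adv.
Check: rule 1 satisfied; rule 2 satisfied; rule 3 satisfied; rule 4 satisfied; rule 5 satisfied.

Det Prep Det Conj Noun Adv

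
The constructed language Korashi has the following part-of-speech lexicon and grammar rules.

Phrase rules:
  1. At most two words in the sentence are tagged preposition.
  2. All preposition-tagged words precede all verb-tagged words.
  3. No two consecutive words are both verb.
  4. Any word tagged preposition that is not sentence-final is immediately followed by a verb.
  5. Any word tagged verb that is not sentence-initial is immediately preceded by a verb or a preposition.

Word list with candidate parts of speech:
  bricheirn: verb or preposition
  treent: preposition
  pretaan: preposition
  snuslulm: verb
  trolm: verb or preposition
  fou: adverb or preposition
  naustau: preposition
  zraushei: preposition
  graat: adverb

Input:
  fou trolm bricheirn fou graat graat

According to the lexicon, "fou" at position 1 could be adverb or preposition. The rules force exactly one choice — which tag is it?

adverb

Candidates per position — 1:fou {adverb,preposition}; 2:trolm {verb,preposition}; 3:bricheirn {verb,preposition}; 4:fou {adverb,preposition}; 5:graat {adverb}; 6:graat {adverb}.
Word 3 cannot be preposition — rule 4 would then fail for every completion. It is verb.
Word 4 cannot be preposition — rule 2 would then fail for every completion. It is adverb.
Word 2 cannot be verb — rule 3 would then fail for every completion. It is preposition.
Word 1 cannot be preposition — rule 4 would then fail for every completion. It is adverb.
That leaves exactly one tagging: adverb preposition verb adverb adverb adverb.
Rule-by-rule: rule 1 satisfied; rule 2 satisfied; rule 3 satisfied; rule 4 satisfied; rule 5 satisfied.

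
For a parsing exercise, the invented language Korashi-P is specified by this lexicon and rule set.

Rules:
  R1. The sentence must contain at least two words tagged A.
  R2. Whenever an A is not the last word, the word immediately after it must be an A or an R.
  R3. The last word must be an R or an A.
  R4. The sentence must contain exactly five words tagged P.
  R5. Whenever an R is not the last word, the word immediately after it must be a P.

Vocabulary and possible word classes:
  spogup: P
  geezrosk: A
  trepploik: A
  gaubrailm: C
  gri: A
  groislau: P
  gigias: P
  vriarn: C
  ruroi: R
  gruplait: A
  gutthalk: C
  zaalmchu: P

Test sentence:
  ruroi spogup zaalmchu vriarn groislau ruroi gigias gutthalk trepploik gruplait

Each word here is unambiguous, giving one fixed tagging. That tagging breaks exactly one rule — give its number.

4

Fixed tagging: R P P C P R P C A A.
Rule check: R1 holds, R2 holds, R3 holds, R4 violated, R5 holds.
Only rule 4 fails.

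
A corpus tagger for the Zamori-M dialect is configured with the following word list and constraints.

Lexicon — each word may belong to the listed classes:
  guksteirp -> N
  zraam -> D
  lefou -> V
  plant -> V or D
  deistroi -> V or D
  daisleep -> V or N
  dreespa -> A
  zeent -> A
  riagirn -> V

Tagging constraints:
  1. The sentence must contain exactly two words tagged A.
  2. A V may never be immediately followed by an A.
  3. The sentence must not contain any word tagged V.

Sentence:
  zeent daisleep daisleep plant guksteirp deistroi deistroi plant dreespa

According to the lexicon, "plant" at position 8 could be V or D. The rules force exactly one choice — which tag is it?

D

Candidates per position — 1:zeent {A}; 2:daisleep {V,N}; 3:daisleep {V,N}; 4:plant {V,D}; 5:guksteirp {N}; 6:deistroi {V,D}; 7:deistroi {V,D}; 8:plant {V,D}; 9:dreespa {A}.
If word 2 were V, no tagging could satisfy rule 3; so word 2 is N.
If word 3 were V, no tagging could satisfy rule 3; so word 3 is N.
If word 4 were V, no tagging could satisfy rule 3; so word 4 is D.
If word 6 were V, no tagging could satisfy rule 3; so word 6 is D.
If word 7 were V, no tagging could satisfy rule 3; so word 7 is D.
If word 8 were V, no tagging could satisfy rule 2; so word 8 is D.
The only consistent sequence is: A N N D N D D D A.
Check: rule 1 satisfied; rule 2 satisfied; rule 3 satisfied.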